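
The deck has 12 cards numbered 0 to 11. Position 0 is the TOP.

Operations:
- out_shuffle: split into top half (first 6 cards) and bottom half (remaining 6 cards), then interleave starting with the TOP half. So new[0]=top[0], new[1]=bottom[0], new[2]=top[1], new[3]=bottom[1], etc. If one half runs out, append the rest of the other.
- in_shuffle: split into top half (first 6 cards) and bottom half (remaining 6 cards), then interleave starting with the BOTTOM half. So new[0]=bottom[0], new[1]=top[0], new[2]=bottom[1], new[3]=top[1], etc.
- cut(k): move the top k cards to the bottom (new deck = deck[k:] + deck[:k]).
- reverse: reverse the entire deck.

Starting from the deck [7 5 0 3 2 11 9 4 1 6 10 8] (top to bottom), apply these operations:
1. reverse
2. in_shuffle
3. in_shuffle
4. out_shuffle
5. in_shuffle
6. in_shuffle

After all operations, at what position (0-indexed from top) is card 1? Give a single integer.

Answer: 6

Derivation:
After op 1 (reverse): [8 10 6 1 4 9 11 2 3 0 5 7]
After op 2 (in_shuffle): [11 8 2 10 3 6 0 1 5 4 7 9]
After op 3 (in_shuffle): [0 11 1 8 5 2 4 10 7 3 9 6]
After op 4 (out_shuffle): [0 4 11 10 1 7 8 3 5 9 2 6]
After op 5 (in_shuffle): [8 0 3 4 5 11 9 10 2 1 6 7]
After op 6 (in_shuffle): [9 8 10 0 2 3 1 4 6 5 7 11]
Card 1 is at position 6.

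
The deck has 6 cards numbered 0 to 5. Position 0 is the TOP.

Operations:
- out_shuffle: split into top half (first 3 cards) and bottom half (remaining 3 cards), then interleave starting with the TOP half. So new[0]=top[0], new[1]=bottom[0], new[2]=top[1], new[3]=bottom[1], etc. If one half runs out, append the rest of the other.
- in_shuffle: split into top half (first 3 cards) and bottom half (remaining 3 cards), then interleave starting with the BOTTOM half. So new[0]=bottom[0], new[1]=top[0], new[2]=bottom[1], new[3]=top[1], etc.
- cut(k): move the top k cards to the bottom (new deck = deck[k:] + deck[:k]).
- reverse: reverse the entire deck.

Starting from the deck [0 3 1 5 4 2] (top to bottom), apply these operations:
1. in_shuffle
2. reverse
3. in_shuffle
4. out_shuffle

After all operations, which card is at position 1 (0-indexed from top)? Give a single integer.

Answer: 2

Derivation:
After op 1 (in_shuffle): [5 0 4 3 2 1]
After op 2 (reverse): [1 2 3 4 0 5]
After op 3 (in_shuffle): [4 1 0 2 5 3]
After op 4 (out_shuffle): [4 2 1 5 0 3]
Position 1: card 2.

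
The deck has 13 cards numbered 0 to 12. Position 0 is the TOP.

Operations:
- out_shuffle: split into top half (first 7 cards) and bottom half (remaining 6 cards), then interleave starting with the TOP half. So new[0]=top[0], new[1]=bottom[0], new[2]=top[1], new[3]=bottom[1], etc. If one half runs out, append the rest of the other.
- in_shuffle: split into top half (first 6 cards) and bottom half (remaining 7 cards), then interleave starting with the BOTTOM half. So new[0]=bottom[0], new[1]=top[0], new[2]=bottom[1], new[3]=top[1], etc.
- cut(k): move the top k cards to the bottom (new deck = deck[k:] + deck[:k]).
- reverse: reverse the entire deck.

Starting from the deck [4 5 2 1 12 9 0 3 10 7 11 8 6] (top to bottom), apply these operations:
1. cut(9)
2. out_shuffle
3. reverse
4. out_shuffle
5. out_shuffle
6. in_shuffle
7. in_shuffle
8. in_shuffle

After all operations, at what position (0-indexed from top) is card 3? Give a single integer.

After op 1 (cut(9)): [7 11 8 6 4 5 2 1 12 9 0 3 10]
After op 2 (out_shuffle): [7 1 11 12 8 9 6 0 4 3 5 10 2]
After op 3 (reverse): [2 10 5 3 4 0 6 9 8 12 11 1 7]
After op 4 (out_shuffle): [2 9 10 8 5 12 3 11 4 1 0 7 6]
After op 5 (out_shuffle): [2 11 9 4 10 1 8 0 5 7 12 6 3]
After op 6 (in_shuffle): [8 2 0 11 5 9 7 4 12 10 6 1 3]
After op 7 (in_shuffle): [7 8 4 2 12 0 10 11 6 5 1 9 3]
After op 8 (in_shuffle): [10 7 11 8 6 4 5 2 1 12 9 0 3]
Card 3 is at position 12.

Answer: 12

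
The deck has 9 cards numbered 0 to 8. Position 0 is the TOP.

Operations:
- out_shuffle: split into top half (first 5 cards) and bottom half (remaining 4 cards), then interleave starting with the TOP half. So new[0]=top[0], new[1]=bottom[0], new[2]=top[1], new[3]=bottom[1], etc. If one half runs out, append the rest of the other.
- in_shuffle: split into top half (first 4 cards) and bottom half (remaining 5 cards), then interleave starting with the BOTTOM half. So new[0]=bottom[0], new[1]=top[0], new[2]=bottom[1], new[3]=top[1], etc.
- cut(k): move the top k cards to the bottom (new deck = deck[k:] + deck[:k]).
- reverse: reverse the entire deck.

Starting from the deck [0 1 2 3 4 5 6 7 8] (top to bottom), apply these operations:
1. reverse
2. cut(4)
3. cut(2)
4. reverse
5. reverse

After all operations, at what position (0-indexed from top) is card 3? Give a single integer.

After op 1 (reverse): [8 7 6 5 4 3 2 1 0]
After op 2 (cut(4)): [4 3 2 1 0 8 7 6 5]
After op 3 (cut(2)): [2 1 0 8 7 6 5 4 3]
After op 4 (reverse): [3 4 5 6 7 8 0 1 2]
After op 5 (reverse): [2 1 0 8 7 6 5 4 3]
Card 3 is at position 8.

Answer: 8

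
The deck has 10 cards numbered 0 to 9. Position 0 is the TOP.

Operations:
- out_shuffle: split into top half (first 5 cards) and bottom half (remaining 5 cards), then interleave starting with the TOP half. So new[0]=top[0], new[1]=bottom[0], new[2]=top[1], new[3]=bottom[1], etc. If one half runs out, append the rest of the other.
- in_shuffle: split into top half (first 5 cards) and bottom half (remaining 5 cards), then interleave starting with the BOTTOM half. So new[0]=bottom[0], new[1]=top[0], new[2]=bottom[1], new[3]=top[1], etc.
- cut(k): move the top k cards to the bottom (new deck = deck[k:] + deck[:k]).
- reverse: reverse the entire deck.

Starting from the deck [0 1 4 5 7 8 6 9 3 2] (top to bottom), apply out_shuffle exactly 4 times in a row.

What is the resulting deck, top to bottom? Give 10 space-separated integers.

Answer: 0 7 3 5 9 4 6 1 8 2

Derivation:
After op 1 (out_shuffle): [0 8 1 6 4 9 5 3 7 2]
After op 2 (out_shuffle): [0 9 8 5 1 3 6 7 4 2]
After op 3 (out_shuffle): [0 3 9 6 8 7 5 4 1 2]
After op 4 (out_shuffle): [0 7 3 5 9 4 6 1 8 2]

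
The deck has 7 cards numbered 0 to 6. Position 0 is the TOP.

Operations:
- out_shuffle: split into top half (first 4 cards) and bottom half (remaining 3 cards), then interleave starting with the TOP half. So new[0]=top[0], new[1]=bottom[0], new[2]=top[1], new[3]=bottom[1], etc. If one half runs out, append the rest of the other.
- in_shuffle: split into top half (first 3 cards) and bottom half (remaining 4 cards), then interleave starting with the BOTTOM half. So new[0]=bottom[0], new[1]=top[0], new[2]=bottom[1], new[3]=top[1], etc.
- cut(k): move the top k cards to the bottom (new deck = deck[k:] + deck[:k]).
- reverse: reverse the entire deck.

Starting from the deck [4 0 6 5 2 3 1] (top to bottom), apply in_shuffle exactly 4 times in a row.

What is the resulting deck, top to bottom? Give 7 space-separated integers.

Answer: 5 4 2 0 3 6 1

Derivation:
After op 1 (in_shuffle): [5 4 2 0 3 6 1]
After op 2 (in_shuffle): [0 5 3 4 6 2 1]
After op 3 (in_shuffle): [4 0 6 5 2 3 1]
After op 4 (in_shuffle): [5 4 2 0 3 6 1]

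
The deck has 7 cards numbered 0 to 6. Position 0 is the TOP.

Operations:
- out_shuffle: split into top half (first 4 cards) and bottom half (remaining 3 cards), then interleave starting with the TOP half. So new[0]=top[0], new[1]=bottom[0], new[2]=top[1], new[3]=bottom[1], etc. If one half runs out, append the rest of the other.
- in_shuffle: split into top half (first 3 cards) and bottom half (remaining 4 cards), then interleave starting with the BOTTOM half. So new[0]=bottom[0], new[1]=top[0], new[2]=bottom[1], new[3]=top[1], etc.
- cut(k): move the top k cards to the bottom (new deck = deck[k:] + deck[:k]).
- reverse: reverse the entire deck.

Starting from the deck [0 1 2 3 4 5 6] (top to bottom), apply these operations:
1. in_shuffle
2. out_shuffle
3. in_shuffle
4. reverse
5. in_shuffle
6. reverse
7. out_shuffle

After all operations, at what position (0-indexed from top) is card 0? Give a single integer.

Answer: 6

Derivation:
After op 1 (in_shuffle): [3 0 4 1 5 2 6]
After op 2 (out_shuffle): [3 5 0 2 4 6 1]
After op 3 (in_shuffle): [2 3 4 5 6 0 1]
After op 4 (reverse): [1 0 6 5 4 3 2]
After op 5 (in_shuffle): [5 1 4 0 3 6 2]
After op 6 (reverse): [2 6 3 0 4 1 5]
After op 7 (out_shuffle): [2 4 6 1 3 5 0]
Card 0 is at position 6.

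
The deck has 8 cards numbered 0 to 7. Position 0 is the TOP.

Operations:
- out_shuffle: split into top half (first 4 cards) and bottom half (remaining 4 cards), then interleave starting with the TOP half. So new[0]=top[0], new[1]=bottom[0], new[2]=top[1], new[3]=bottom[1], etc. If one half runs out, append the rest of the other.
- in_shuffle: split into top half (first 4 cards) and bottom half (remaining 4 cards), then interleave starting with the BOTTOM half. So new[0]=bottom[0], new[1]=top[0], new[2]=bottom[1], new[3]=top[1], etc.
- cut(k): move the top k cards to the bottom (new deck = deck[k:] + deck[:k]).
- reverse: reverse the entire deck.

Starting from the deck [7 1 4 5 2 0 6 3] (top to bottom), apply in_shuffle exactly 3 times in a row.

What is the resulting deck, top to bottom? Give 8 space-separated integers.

After op 1 (in_shuffle): [2 7 0 1 6 4 3 5]
After op 2 (in_shuffle): [6 2 4 7 3 0 5 1]
After op 3 (in_shuffle): [3 6 0 2 5 4 1 7]

Answer: 3 6 0 2 5 4 1 7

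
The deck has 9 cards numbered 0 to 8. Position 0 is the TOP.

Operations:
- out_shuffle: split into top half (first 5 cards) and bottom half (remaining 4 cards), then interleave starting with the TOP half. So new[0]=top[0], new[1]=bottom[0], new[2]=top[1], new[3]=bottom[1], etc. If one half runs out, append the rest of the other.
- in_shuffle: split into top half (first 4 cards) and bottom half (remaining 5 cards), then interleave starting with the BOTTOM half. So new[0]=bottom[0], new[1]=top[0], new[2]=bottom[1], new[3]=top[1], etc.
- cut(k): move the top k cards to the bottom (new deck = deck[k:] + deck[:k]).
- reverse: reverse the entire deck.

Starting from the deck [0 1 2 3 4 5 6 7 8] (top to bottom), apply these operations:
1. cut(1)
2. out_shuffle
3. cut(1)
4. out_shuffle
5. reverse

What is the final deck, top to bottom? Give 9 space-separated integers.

Answer: 8 1 3 5 7 0 2 4 6

Derivation:
After op 1 (cut(1)): [1 2 3 4 5 6 7 8 0]
After op 2 (out_shuffle): [1 6 2 7 3 8 4 0 5]
After op 3 (cut(1)): [6 2 7 3 8 4 0 5 1]
After op 4 (out_shuffle): [6 4 2 0 7 5 3 1 8]
After op 5 (reverse): [8 1 3 5 7 0 2 4 6]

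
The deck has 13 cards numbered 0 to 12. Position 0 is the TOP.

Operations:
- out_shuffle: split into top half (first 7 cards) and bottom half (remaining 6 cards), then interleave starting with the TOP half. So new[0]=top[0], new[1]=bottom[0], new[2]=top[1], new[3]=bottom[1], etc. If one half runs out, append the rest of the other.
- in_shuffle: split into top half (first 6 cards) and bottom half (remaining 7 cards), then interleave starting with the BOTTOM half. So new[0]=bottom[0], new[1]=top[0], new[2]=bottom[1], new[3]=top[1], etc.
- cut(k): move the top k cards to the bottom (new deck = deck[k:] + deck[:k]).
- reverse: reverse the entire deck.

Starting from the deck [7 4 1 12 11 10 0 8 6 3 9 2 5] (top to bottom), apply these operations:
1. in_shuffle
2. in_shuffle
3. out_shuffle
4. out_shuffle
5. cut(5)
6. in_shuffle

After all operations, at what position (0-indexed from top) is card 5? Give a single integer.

After op 1 (in_shuffle): [0 7 8 4 6 1 3 12 9 11 2 10 5]
After op 2 (in_shuffle): [3 0 12 7 9 8 11 4 2 6 10 1 5]
After op 3 (out_shuffle): [3 4 0 2 12 6 7 10 9 1 8 5 11]
After op 4 (out_shuffle): [3 10 4 9 0 1 2 8 12 5 6 11 7]
After op 5 (cut(5)): [1 2 8 12 5 6 11 7 3 10 4 9 0]
After op 6 (in_shuffle): [11 1 7 2 3 8 10 12 4 5 9 6 0]
Card 5 is at position 9.

Answer: 9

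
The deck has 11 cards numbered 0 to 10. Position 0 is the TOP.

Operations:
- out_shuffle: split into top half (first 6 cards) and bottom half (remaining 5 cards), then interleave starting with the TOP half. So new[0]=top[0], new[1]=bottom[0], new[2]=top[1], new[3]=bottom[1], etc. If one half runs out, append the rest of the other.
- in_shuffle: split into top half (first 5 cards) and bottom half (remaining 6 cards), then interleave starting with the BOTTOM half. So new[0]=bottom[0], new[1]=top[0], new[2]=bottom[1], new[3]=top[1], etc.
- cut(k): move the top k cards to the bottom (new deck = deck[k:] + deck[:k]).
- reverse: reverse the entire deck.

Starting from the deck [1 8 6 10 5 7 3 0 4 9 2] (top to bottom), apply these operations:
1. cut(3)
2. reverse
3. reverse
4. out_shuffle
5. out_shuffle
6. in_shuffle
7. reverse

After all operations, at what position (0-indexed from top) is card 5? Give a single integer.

Answer: 1

Derivation:
After op 1 (cut(3)): [10 5 7 3 0 4 9 2 1 8 6]
After op 2 (reverse): [6 8 1 2 9 4 0 3 7 5 10]
After op 3 (reverse): [10 5 7 3 0 4 9 2 1 8 6]
After op 4 (out_shuffle): [10 9 5 2 7 1 3 8 0 6 4]
After op 5 (out_shuffle): [10 3 9 8 5 0 2 6 7 4 1]
After op 6 (in_shuffle): [0 10 2 3 6 9 7 8 4 5 1]
After op 7 (reverse): [1 5 4 8 7 9 6 3 2 10 0]
Card 5 is at position 1.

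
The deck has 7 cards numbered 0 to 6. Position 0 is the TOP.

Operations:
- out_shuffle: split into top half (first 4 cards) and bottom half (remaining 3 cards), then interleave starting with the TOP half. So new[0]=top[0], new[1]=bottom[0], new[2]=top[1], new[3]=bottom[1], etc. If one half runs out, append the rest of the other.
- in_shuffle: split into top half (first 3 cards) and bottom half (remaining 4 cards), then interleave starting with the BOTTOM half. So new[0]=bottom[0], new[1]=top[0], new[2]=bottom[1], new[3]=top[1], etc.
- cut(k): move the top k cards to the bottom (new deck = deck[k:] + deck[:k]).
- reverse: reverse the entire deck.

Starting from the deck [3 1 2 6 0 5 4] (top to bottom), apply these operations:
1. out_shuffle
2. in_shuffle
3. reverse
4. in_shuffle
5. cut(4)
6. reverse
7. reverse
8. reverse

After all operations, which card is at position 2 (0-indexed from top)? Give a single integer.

Answer: 6

Derivation:
After op 1 (out_shuffle): [3 0 1 5 2 4 6]
After op 2 (in_shuffle): [5 3 2 0 4 1 6]
After op 3 (reverse): [6 1 4 0 2 3 5]
After op 4 (in_shuffle): [0 6 2 1 3 4 5]
After op 5 (cut(4)): [3 4 5 0 6 2 1]
After op 6 (reverse): [1 2 6 0 5 4 3]
After op 7 (reverse): [3 4 5 0 6 2 1]
After op 8 (reverse): [1 2 6 0 5 4 3]
Position 2: card 6.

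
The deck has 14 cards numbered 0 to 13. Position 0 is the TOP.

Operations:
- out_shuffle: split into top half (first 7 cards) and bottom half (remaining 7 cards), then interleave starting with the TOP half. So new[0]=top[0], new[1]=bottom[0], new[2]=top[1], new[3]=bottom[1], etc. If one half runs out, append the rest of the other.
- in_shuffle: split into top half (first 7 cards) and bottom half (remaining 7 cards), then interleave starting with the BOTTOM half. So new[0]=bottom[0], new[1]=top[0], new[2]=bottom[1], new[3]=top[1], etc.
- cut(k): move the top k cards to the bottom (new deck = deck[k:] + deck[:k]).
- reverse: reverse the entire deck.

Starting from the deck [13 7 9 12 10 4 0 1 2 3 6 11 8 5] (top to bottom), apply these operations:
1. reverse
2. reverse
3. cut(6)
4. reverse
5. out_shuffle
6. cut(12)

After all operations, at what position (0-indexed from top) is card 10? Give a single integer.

After op 1 (reverse): [5 8 11 6 3 2 1 0 4 10 12 9 7 13]
After op 2 (reverse): [13 7 9 12 10 4 0 1 2 3 6 11 8 5]
After op 3 (cut(6)): [0 1 2 3 6 11 8 5 13 7 9 12 10 4]
After op 4 (reverse): [4 10 12 9 7 13 5 8 11 6 3 2 1 0]
After op 5 (out_shuffle): [4 8 10 11 12 6 9 3 7 2 13 1 5 0]
After op 6 (cut(12)): [5 0 4 8 10 11 12 6 9 3 7 2 13 1]
Card 10 is at position 4.

Answer: 4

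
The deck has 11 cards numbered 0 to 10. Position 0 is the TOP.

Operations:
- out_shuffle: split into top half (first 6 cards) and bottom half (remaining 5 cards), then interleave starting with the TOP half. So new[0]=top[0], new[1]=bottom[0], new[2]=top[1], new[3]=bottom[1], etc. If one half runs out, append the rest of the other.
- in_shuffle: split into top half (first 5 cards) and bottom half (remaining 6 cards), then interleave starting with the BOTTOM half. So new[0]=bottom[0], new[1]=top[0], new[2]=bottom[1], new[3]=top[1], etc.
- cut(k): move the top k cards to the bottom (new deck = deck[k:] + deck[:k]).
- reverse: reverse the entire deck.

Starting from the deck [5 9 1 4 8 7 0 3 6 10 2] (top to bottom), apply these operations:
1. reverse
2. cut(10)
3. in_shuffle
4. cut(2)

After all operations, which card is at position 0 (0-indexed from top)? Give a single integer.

After op 1 (reverse): [2 10 6 3 0 7 8 4 1 9 5]
After op 2 (cut(10)): [5 2 10 6 3 0 7 8 4 1 9]
After op 3 (in_shuffle): [0 5 7 2 8 10 4 6 1 3 9]
After op 4 (cut(2)): [7 2 8 10 4 6 1 3 9 0 5]
Position 0: card 7.

Answer: 7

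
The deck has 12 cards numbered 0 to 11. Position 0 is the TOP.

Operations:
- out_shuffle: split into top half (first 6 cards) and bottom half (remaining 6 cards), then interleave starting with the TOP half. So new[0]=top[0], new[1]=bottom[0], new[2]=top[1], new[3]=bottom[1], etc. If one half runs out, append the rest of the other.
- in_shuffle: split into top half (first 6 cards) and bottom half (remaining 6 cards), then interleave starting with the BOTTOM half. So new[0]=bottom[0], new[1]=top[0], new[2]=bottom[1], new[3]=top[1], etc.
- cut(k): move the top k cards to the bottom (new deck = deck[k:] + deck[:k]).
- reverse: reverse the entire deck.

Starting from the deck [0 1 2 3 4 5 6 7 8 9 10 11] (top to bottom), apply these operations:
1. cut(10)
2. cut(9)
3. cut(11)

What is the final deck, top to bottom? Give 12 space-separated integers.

After op 1 (cut(10)): [10 11 0 1 2 3 4 5 6 7 8 9]
After op 2 (cut(9)): [7 8 9 10 11 0 1 2 3 4 5 6]
After op 3 (cut(11)): [6 7 8 9 10 11 0 1 2 3 4 5]

Answer: 6 7 8 9 10 11 0 1 2 3 4 5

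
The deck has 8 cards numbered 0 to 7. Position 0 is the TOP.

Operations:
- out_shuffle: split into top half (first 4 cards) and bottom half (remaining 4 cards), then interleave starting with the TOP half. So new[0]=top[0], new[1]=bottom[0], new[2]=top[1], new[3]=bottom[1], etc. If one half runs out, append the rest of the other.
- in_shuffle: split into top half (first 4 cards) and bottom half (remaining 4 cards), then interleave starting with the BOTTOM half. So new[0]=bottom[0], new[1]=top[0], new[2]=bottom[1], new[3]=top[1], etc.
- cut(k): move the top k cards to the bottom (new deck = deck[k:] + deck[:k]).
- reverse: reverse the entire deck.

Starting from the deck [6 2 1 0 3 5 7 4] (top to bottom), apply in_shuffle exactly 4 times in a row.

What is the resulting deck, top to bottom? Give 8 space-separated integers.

Answer: 0 4 1 7 2 5 6 3

Derivation:
After op 1 (in_shuffle): [3 6 5 2 7 1 4 0]
After op 2 (in_shuffle): [7 3 1 6 4 5 0 2]
After op 3 (in_shuffle): [4 7 5 3 0 1 2 6]
After op 4 (in_shuffle): [0 4 1 7 2 5 6 3]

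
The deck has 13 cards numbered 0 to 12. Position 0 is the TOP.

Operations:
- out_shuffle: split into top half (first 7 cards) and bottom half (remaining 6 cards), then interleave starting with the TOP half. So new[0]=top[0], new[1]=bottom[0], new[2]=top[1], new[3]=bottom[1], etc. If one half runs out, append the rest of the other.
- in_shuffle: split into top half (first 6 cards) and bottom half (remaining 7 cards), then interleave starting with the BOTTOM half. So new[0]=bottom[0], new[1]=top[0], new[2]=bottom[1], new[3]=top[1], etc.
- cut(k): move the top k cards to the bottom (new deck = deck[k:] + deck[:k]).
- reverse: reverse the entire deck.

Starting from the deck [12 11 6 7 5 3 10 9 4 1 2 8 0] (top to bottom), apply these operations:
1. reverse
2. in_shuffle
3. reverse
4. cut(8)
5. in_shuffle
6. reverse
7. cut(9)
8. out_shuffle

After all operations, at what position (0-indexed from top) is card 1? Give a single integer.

After op 1 (reverse): [0 8 2 1 4 9 10 3 5 7 6 11 12]
After op 2 (in_shuffle): [10 0 3 8 5 2 7 1 6 4 11 9 12]
After op 3 (reverse): [12 9 11 4 6 1 7 2 5 8 3 0 10]
After op 4 (cut(8)): [5 8 3 0 10 12 9 11 4 6 1 7 2]
After op 5 (in_shuffle): [9 5 11 8 4 3 6 0 1 10 7 12 2]
After op 6 (reverse): [2 12 7 10 1 0 6 3 4 8 11 5 9]
After op 7 (cut(9)): [8 11 5 9 2 12 7 10 1 0 6 3 4]
After op 8 (out_shuffle): [8 10 11 1 5 0 9 6 2 3 12 4 7]
Card 1 is at position 3.

Answer: 3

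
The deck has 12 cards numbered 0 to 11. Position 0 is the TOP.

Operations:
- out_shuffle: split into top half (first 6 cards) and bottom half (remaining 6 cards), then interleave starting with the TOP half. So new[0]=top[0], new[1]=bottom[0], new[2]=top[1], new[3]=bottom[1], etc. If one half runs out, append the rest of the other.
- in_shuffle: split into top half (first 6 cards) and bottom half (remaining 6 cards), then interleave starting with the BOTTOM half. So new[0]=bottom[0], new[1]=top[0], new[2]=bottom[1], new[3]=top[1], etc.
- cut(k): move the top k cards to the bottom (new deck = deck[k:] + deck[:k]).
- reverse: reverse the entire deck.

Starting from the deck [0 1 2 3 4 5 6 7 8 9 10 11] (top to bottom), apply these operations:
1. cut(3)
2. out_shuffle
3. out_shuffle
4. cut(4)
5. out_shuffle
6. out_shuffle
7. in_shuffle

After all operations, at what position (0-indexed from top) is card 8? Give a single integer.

Answer: 6

Derivation:
After op 1 (cut(3)): [3 4 5 6 7 8 9 10 11 0 1 2]
After op 2 (out_shuffle): [3 9 4 10 5 11 6 0 7 1 8 2]
After op 3 (out_shuffle): [3 6 9 0 4 7 10 1 5 8 11 2]
After op 4 (cut(4)): [4 7 10 1 5 8 11 2 3 6 9 0]
After op 5 (out_shuffle): [4 11 7 2 10 3 1 6 5 9 8 0]
After op 6 (out_shuffle): [4 1 11 6 7 5 2 9 10 8 3 0]
After op 7 (in_shuffle): [2 4 9 1 10 11 8 6 3 7 0 5]
Card 8 is at position 6.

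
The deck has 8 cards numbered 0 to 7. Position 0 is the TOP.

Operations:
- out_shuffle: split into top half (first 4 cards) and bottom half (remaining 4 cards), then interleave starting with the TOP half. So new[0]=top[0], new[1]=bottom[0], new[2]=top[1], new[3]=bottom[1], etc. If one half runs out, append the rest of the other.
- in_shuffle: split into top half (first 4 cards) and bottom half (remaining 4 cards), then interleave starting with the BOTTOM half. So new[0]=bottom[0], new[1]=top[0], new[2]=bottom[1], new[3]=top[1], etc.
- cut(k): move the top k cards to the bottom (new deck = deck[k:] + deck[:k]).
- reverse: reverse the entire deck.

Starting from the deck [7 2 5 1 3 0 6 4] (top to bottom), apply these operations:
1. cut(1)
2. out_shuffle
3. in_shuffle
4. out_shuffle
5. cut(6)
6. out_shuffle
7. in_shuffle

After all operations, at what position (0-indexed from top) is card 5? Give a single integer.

Answer: 7

Derivation:
After op 1 (cut(1)): [2 5 1 3 0 6 4 7]
After op 2 (out_shuffle): [2 0 5 6 1 4 3 7]
After op 3 (in_shuffle): [1 2 4 0 3 5 7 6]
After op 4 (out_shuffle): [1 3 2 5 4 7 0 6]
After op 5 (cut(6)): [0 6 1 3 2 5 4 7]
After op 6 (out_shuffle): [0 2 6 5 1 4 3 7]
After op 7 (in_shuffle): [1 0 4 2 3 6 7 5]
Card 5 is at position 7.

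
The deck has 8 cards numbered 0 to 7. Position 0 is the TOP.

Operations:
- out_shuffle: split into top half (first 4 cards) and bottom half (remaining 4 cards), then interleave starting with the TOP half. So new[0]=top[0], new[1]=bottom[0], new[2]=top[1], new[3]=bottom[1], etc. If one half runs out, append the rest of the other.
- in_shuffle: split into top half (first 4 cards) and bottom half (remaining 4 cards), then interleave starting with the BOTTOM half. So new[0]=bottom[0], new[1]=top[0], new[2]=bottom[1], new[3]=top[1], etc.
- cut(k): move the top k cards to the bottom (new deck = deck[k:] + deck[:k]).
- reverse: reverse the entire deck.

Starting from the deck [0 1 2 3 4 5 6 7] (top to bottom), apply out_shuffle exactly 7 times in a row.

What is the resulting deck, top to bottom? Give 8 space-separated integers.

Answer: 0 4 1 5 2 6 3 7

Derivation:
After op 1 (out_shuffle): [0 4 1 5 2 6 3 7]
After op 2 (out_shuffle): [0 2 4 6 1 3 5 7]
After op 3 (out_shuffle): [0 1 2 3 4 5 6 7]
After op 4 (out_shuffle): [0 4 1 5 2 6 3 7]
After op 5 (out_shuffle): [0 2 4 6 1 3 5 7]
After op 6 (out_shuffle): [0 1 2 3 4 5 6 7]
After op 7 (out_shuffle): [0 4 1 5 2 6 3 7]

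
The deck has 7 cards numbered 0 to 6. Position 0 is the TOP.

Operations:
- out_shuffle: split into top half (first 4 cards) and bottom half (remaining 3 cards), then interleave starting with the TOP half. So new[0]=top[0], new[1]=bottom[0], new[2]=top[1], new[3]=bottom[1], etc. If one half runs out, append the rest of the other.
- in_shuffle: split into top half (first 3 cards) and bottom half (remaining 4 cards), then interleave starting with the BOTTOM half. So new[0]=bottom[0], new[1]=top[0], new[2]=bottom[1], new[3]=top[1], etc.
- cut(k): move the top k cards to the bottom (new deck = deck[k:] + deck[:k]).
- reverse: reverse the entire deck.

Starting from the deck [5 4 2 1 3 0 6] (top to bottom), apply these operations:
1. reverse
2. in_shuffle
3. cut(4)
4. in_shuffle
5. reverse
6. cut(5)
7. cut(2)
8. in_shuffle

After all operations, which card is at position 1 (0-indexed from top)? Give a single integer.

After op 1 (reverse): [6 0 3 1 2 4 5]
After op 2 (in_shuffle): [1 6 2 0 4 3 5]
After op 3 (cut(4)): [4 3 5 1 6 2 0]
After op 4 (in_shuffle): [1 4 6 3 2 5 0]
After op 5 (reverse): [0 5 2 3 6 4 1]
After op 6 (cut(5)): [4 1 0 5 2 3 6]
After op 7 (cut(2)): [0 5 2 3 6 4 1]
After op 8 (in_shuffle): [3 0 6 5 4 2 1]
Position 1: card 0.

Answer: 0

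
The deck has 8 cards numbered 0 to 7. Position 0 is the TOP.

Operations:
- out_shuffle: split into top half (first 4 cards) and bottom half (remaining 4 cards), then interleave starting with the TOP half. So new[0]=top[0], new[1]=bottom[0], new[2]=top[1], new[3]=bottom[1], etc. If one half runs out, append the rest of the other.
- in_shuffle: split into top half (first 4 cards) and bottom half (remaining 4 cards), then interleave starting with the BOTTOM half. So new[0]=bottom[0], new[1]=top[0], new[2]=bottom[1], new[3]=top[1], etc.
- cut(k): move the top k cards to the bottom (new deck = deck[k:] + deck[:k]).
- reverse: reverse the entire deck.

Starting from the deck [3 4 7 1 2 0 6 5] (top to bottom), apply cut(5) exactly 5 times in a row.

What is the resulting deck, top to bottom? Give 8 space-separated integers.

Answer: 4 7 1 2 0 6 5 3

Derivation:
After op 1 (cut(5)): [0 6 5 3 4 7 1 2]
After op 2 (cut(5)): [7 1 2 0 6 5 3 4]
After op 3 (cut(5)): [5 3 4 7 1 2 0 6]
After op 4 (cut(5)): [2 0 6 5 3 4 7 1]
After op 5 (cut(5)): [4 7 1 2 0 6 5 3]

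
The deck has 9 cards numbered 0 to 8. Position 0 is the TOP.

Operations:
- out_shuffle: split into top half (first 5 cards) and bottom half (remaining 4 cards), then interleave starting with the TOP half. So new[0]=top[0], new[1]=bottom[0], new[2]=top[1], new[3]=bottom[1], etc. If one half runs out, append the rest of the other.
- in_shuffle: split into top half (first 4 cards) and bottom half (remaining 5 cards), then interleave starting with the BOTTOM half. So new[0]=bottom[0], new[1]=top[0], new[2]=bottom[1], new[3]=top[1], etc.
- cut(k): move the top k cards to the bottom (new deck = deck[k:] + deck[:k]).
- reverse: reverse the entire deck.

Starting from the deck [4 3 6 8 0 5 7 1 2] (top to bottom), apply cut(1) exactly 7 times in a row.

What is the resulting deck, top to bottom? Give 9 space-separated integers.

Answer: 1 2 4 3 6 8 0 5 7

Derivation:
After op 1 (cut(1)): [3 6 8 0 5 7 1 2 4]
After op 2 (cut(1)): [6 8 0 5 7 1 2 4 3]
After op 3 (cut(1)): [8 0 5 7 1 2 4 3 6]
After op 4 (cut(1)): [0 5 7 1 2 4 3 6 8]
After op 5 (cut(1)): [5 7 1 2 4 3 6 8 0]
After op 6 (cut(1)): [7 1 2 4 3 6 8 0 5]
After op 7 (cut(1)): [1 2 4 3 6 8 0 5 7]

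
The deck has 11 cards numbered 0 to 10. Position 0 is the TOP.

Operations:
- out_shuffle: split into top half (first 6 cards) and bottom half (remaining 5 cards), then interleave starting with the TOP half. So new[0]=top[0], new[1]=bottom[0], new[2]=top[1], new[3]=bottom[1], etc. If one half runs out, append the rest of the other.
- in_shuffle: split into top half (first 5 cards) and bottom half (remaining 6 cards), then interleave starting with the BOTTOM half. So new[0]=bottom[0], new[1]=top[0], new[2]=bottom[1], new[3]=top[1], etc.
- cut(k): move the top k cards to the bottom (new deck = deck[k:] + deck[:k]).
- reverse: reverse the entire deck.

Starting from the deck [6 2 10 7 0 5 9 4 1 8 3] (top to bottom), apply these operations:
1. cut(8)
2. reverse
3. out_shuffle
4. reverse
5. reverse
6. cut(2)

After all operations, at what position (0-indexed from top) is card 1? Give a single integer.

After op 1 (cut(8)): [1 8 3 6 2 10 7 0 5 9 4]
After op 2 (reverse): [4 9 5 0 7 10 2 6 3 8 1]
After op 3 (out_shuffle): [4 2 9 6 5 3 0 8 7 1 10]
After op 4 (reverse): [10 1 7 8 0 3 5 6 9 2 4]
After op 5 (reverse): [4 2 9 6 5 3 0 8 7 1 10]
After op 6 (cut(2)): [9 6 5 3 0 8 7 1 10 4 2]
Card 1 is at position 7.

Answer: 7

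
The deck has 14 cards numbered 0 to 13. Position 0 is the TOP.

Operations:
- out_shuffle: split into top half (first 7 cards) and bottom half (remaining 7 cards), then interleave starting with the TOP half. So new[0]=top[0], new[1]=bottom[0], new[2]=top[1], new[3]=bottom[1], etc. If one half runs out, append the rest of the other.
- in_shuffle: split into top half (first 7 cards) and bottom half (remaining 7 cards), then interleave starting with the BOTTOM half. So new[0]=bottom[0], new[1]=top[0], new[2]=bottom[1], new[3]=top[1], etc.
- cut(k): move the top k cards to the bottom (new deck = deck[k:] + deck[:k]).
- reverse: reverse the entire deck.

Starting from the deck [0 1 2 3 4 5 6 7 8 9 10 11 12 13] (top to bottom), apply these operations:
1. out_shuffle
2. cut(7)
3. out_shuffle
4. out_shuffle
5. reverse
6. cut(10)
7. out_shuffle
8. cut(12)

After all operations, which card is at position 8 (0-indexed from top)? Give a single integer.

Answer: 10

Derivation:
After op 1 (out_shuffle): [0 7 1 8 2 9 3 10 4 11 5 12 6 13]
After op 2 (cut(7)): [10 4 11 5 12 6 13 0 7 1 8 2 9 3]
After op 3 (out_shuffle): [10 0 4 7 11 1 5 8 12 2 6 9 13 3]
After op 4 (out_shuffle): [10 8 0 12 4 2 7 6 11 9 1 13 5 3]
After op 5 (reverse): [3 5 13 1 9 11 6 7 2 4 12 0 8 10]
After op 6 (cut(10)): [12 0 8 10 3 5 13 1 9 11 6 7 2 4]
After op 7 (out_shuffle): [12 1 0 9 8 11 10 6 3 7 5 2 13 4]
After op 8 (cut(12)): [13 4 12 1 0 9 8 11 10 6 3 7 5 2]
Position 8: card 10.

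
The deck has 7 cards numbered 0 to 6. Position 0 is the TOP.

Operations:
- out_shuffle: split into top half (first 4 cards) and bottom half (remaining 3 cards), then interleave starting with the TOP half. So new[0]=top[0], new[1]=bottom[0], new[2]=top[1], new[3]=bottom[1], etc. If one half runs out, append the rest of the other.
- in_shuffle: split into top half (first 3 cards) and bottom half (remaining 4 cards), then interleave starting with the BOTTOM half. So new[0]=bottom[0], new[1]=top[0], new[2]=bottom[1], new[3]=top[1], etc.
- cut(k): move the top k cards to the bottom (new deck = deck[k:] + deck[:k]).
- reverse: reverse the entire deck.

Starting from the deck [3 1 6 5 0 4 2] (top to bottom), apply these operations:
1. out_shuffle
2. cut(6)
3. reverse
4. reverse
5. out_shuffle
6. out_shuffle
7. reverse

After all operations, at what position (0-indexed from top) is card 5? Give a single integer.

After op 1 (out_shuffle): [3 0 1 4 6 2 5]
After op 2 (cut(6)): [5 3 0 1 4 6 2]
After op 3 (reverse): [2 6 4 1 0 3 5]
After op 4 (reverse): [5 3 0 1 4 6 2]
After op 5 (out_shuffle): [5 4 3 6 0 2 1]
After op 6 (out_shuffle): [5 0 4 2 3 1 6]
After op 7 (reverse): [6 1 3 2 4 0 5]
Card 5 is at position 6.

Answer: 6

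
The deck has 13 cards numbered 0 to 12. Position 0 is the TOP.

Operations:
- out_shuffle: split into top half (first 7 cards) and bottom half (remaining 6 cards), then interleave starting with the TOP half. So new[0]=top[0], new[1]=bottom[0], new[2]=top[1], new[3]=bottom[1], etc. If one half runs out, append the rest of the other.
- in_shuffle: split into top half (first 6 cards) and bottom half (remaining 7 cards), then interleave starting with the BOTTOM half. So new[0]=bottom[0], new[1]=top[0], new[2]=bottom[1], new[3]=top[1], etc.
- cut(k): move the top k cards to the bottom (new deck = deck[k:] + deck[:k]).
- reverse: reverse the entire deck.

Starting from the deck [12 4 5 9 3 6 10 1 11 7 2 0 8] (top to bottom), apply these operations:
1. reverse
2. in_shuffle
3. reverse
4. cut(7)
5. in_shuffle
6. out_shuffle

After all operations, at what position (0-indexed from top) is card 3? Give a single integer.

After op 1 (reverse): [8 0 2 7 11 1 10 6 3 9 5 4 12]
After op 2 (in_shuffle): [10 8 6 0 3 2 9 7 5 11 4 1 12]
After op 3 (reverse): [12 1 4 11 5 7 9 2 3 0 6 8 10]
After op 4 (cut(7)): [2 3 0 6 8 10 12 1 4 11 5 7 9]
After op 5 (in_shuffle): [12 2 1 3 4 0 11 6 5 8 7 10 9]
After op 6 (out_shuffle): [12 6 2 5 1 8 3 7 4 10 0 9 11]
Card 3 is at position 6.

Answer: 6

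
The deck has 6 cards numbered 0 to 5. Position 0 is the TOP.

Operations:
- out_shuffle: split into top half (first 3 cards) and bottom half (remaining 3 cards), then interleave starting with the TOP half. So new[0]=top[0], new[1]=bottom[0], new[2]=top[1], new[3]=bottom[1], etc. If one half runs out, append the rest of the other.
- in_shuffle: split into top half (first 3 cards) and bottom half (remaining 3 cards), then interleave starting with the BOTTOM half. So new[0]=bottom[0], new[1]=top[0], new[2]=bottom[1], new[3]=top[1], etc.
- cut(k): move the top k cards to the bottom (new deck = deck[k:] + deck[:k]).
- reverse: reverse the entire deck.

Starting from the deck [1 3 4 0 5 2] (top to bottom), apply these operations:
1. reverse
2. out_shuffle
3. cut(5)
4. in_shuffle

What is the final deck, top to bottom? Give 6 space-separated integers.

Answer: 5 1 3 2 0 4

Derivation:
After op 1 (reverse): [2 5 0 4 3 1]
After op 2 (out_shuffle): [2 4 5 3 0 1]
After op 3 (cut(5)): [1 2 4 5 3 0]
After op 4 (in_shuffle): [5 1 3 2 0 4]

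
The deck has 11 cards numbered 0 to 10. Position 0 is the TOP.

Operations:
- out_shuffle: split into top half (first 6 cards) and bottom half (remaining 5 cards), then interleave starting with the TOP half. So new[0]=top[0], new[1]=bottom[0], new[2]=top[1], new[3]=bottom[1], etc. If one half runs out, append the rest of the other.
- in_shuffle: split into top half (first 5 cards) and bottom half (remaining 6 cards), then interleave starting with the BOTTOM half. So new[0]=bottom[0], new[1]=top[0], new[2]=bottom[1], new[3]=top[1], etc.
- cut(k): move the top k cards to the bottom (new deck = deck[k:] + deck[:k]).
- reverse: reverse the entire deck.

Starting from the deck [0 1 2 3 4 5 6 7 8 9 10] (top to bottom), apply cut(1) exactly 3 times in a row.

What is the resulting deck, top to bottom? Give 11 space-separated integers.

After op 1 (cut(1)): [1 2 3 4 5 6 7 8 9 10 0]
After op 2 (cut(1)): [2 3 4 5 6 7 8 9 10 0 1]
After op 3 (cut(1)): [3 4 5 6 7 8 9 10 0 1 2]

Answer: 3 4 5 6 7 8 9 10 0 1 2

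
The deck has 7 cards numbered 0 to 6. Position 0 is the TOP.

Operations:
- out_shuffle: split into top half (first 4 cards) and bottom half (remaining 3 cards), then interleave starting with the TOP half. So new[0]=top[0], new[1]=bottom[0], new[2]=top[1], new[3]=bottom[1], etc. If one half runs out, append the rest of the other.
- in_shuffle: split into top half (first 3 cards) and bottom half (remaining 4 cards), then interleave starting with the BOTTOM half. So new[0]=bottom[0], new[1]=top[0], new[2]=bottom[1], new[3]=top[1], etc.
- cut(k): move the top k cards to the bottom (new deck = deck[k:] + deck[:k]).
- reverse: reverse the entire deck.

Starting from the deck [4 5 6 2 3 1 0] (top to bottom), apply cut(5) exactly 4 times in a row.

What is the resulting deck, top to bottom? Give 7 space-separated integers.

Answer: 0 4 5 6 2 3 1

Derivation:
After op 1 (cut(5)): [1 0 4 5 6 2 3]
After op 2 (cut(5)): [2 3 1 0 4 5 6]
After op 3 (cut(5)): [5 6 2 3 1 0 4]
After op 4 (cut(5)): [0 4 5 6 2 3 1]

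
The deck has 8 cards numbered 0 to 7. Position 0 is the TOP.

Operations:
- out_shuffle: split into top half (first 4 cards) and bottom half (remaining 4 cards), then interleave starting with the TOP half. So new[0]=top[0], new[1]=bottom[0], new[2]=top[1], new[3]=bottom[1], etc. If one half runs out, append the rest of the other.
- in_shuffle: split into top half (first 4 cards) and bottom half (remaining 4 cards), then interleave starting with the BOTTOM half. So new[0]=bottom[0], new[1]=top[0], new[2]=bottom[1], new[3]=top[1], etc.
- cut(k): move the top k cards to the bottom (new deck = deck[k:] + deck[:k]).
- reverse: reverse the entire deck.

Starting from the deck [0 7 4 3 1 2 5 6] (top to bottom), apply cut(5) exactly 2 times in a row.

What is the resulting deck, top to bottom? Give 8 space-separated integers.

Answer: 4 3 1 2 5 6 0 7

Derivation:
After op 1 (cut(5)): [2 5 6 0 7 4 3 1]
After op 2 (cut(5)): [4 3 1 2 5 6 0 7]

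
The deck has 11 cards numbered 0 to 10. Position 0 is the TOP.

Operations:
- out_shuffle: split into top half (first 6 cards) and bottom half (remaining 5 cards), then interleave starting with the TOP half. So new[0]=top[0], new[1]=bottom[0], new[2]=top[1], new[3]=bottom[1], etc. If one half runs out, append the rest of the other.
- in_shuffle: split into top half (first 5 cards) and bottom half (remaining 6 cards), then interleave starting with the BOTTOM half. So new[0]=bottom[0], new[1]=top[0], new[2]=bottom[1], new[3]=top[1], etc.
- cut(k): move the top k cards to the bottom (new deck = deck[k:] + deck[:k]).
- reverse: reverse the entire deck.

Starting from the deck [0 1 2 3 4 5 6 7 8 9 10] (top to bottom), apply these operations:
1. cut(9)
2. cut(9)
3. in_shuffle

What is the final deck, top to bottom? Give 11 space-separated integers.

Answer: 1 7 2 8 3 9 4 10 5 0 6

Derivation:
After op 1 (cut(9)): [9 10 0 1 2 3 4 5 6 7 8]
After op 2 (cut(9)): [7 8 9 10 0 1 2 3 4 5 6]
After op 3 (in_shuffle): [1 7 2 8 3 9 4 10 5 0 6]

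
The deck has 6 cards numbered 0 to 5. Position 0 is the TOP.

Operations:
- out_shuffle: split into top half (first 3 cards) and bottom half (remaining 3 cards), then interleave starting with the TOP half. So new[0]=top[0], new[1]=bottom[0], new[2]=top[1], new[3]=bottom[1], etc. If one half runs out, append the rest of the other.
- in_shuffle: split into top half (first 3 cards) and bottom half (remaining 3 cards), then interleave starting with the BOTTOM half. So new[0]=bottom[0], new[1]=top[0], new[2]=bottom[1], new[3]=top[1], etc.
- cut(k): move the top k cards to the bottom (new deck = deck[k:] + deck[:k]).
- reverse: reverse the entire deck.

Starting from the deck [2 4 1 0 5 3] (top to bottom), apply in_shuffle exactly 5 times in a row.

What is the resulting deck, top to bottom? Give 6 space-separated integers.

After op 1 (in_shuffle): [0 2 5 4 3 1]
After op 2 (in_shuffle): [4 0 3 2 1 5]
After op 3 (in_shuffle): [2 4 1 0 5 3]
After op 4 (in_shuffle): [0 2 5 4 3 1]
After op 5 (in_shuffle): [4 0 3 2 1 5]

Answer: 4 0 3 2 1 5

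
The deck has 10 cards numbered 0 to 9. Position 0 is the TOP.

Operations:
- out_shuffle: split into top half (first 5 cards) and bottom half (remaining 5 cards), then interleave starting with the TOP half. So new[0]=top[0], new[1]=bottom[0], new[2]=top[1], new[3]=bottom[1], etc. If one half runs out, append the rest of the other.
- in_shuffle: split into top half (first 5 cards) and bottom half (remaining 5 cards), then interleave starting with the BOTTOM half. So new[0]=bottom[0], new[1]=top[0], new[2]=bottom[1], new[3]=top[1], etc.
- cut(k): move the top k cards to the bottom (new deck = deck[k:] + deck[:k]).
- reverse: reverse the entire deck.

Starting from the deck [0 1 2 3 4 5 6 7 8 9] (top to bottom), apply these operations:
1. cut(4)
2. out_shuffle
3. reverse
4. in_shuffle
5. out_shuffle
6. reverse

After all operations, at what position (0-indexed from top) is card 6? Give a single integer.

After op 1 (cut(4)): [4 5 6 7 8 9 0 1 2 3]
After op 2 (out_shuffle): [4 9 5 0 6 1 7 2 8 3]
After op 3 (reverse): [3 8 2 7 1 6 0 5 9 4]
After op 4 (in_shuffle): [6 3 0 8 5 2 9 7 4 1]
After op 5 (out_shuffle): [6 2 3 9 0 7 8 4 5 1]
After op 6 (reverse): [1 5 4 8 7 0 9 3 2 6]
Card 6 is at position 9.

Answer: 9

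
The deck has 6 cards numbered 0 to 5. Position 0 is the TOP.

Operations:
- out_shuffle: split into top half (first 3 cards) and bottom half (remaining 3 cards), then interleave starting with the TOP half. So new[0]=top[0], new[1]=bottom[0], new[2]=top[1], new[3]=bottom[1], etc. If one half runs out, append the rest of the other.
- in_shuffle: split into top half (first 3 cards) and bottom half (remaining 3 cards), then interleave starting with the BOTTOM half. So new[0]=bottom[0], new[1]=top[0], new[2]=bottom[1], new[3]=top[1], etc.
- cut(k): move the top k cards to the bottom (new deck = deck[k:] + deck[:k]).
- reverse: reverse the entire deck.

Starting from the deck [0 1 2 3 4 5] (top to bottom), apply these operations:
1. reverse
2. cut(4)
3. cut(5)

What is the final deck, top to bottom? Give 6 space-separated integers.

After op 1 (reverse): [5 4 3 2 1 0]
After op 2 (cut(4)): [1 0 5 4 3 2]
After op 3 (cut(5)): [2 1 0 5 4 3]

Answer: 2 1 0 5 4 3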